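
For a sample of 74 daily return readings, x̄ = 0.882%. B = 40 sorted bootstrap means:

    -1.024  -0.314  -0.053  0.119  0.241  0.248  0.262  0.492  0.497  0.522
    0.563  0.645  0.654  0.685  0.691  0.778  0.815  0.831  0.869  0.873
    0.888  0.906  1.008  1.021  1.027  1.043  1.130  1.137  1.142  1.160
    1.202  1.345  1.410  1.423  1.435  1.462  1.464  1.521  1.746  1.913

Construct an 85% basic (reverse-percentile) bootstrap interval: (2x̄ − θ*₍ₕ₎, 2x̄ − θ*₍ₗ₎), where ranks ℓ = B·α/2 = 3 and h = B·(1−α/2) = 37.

(0.300, 1.817)

Percentile endpoints at ranks 3 and 37: θ*₍3₎ = -0.053, θ*₍37₎ = 1.464.
Basic interval reflects these around x̄:
  lower = 2 × 0.882 − 1.464 = 0.300
  upper = 2 × 0.882 − -0.053 = 1.817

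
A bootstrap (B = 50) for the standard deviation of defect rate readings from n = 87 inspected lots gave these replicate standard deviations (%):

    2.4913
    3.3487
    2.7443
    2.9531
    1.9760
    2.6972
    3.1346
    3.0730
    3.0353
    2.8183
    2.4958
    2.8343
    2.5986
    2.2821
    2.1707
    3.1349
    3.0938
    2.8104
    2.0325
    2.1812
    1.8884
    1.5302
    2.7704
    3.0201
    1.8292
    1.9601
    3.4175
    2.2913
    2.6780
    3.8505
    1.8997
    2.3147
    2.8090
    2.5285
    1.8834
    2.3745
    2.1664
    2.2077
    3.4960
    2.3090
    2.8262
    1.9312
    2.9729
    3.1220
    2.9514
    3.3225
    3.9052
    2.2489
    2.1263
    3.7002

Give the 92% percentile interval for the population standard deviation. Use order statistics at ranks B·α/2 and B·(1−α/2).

Sorted replicates: 1.5302, 1.8292, 1.8834, 1.8884, 1.8997, 1.9312, 1.9601, 1.9760, 2.0325, 2.1263, 2.1664, 2.1707, 2.1812, 2.2077, 2.2489, 2.2821, 2.2913, 2.3090, 2.3147, 2.3745, 2.4913, 2.4958, 2.5285, 2.5986, 2.6780, 2.6972, 2.7443, 2.7704, 2.8090, 2.8104, 2.8183, 2.8262, 2.8343, 2.9514, 2.9531, 2.9729, 3.0201, 3.0353, 3.0730, 3.0938, 3.1220, 3.1346, 3.1349, 3.3225, 3.3487, 3.4175, 3.4960, 3.7002, 3.8505, 3.9052
α = 0.08; lower rank = 50 × 0.040 = 2; upper rank = 50 × 0.960 = 48.
The 2nd smallest replicate is 1.8292; the 48th is 3.7002.

(1.8292, 3.7002)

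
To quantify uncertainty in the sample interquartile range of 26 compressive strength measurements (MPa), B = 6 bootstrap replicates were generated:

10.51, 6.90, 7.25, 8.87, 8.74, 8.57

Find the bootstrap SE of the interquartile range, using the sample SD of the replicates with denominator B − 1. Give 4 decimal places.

SE* = 1.2929

Bootstrap SE is the standard deviation of the 6 replicate interquartile ranges.
Mean of replicates: (10.51 + 6.90 + 7.25 + 8.87 + 8.74 + 8.57) / 6 = 50.84000 / 6 = 8.47333
Sum of squared deviations: (+2.03667)² + (−1.57333)² + (−1.22333)² + (+0.39667)² + (+0.26667)² + (+0.09667)² = 8.35773
Variance = 8.35773 / 5 = 1.67155
SE* = √1.67155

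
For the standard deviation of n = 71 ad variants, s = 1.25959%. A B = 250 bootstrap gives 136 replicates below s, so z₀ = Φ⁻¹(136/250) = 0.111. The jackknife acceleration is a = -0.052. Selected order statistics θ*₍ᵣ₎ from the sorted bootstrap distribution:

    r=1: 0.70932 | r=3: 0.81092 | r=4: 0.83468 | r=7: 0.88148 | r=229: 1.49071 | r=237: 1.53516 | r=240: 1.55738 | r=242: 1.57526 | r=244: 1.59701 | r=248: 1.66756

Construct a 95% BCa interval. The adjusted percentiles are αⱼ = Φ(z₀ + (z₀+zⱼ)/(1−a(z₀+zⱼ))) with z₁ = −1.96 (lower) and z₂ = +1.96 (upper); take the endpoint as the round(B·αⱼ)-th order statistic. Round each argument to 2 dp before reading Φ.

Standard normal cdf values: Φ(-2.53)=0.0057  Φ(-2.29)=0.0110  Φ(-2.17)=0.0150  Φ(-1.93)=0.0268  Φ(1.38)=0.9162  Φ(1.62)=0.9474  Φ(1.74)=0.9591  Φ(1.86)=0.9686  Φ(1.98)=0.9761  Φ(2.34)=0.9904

(0.88148, 1.59701)

Lower: z₀ + z₁ = 0.111 + (-1.960) = -1.849; 1 − a(z₀+z₁) = 1 − (-0.052)(-1.849) = 0.9039; argument = 0.111 + (-1.849)/0.9039 = -1.9347 → -1.93.
α₁ = Φ(-1.93) = 0.0268; rank = round(250 × 0.0268) = 7; θ*₍7₎ = 0.88148.
Upper: z₀ + z₂ = 2.071; 1 − a(z₀+z₂) = 1.1077; argument = 1.9807 → 1.98; α₂ = 0.9761; rank = 244; θ*₍244₎ = 1.59701.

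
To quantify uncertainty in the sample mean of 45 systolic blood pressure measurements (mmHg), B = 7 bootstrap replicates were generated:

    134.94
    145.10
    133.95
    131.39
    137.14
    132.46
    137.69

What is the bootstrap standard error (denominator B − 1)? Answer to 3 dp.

SE* = 4.583

Bootstrap SE is the standard deviation of the 7 replicate means.
Mean of replicates: (134.94 + 145.10 + 133.95 + 131.39 + 137.14 + 132.46 + 137.69) / 7 = 952.6700 / 7 = 136.0957
Sum of squared deviations: (−1.1557)² + (+9.0043)² + (−2.1457)² + (−4.7057)² + (+1.0443)² + (−3.6357)² + (+1.5943)² = 126.0114
Variance = 126.0114 / 6 = 21.0019
SE* = √21.0019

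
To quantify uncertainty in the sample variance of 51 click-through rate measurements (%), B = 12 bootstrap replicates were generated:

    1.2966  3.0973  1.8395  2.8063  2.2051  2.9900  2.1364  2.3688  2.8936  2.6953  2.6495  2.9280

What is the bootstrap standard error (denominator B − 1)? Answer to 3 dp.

SE* = 0.540

Bootstrap SE is the standard deviation of the 12 replicate variances.
Mean of replicates: (1.2966 + 3.0973 + 1.8395 + 2.8063 + 2.2051 + 2.9900 + 2.1364 + 2.3688 + 2.8936 + 2.6953 + 2.6495 + 2.9280) / 12 = 29.90640 / 12 = 2.49220
Sum of squared deviations: (−1.19560)² + (+0.60510)² + (−0.65270)² + (+0.31410)² + (−0.28710)² + (+0.49780)² + (−0.35580)² + (−0.12340)² + (+0.40140)² + (+0.20310)² + (+0.15730)² + (+0.43580)² = 3.20937
Variance = 3.20937 / 11 = 0.29176
SE* = √0.29176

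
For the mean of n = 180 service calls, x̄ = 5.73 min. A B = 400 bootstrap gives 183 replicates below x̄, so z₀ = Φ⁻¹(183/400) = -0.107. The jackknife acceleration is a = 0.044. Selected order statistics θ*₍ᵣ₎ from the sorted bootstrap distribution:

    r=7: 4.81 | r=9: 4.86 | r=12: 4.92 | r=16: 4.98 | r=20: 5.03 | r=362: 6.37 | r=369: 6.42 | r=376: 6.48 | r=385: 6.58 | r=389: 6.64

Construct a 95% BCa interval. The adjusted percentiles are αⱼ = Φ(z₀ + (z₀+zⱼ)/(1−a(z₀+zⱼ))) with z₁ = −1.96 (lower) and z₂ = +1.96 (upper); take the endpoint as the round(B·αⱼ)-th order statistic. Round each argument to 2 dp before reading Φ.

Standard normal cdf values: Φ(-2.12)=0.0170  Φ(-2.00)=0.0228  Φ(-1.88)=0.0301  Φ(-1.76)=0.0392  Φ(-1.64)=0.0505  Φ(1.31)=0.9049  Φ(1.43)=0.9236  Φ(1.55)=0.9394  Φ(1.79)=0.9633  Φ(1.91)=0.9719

Lower: z₀ + z₁ = -0.107 + (-1.960) = -2.067; 1 − a(z₀+z₁) = 1 − (0.044)(-2.067) = 1.0909; argument = -0.107 + (-2.067)/1.0909 = -2.0017 → -2.00.
α₁ = Φ(-2.00) = 0.0228; rank = round(400 × 0.0228) = 9; θ*₍9₎ = 4.86.
Upper: z₀ + z₂ = 1.853; 1 − a(z₀+z₂) = 0.9185; argument = 1.9105 → 1.91; α₂ = 0.9719; rank = 389; θ*₍389₎ = 6.64.

(4.86, 6.64)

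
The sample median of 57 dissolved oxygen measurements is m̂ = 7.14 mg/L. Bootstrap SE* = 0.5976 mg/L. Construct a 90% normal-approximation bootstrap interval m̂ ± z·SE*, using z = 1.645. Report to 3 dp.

(6.157, 8.123)

Margin = 1.645 × 0.5976 = 0.9831
Interval: 7.14 ± 0.9831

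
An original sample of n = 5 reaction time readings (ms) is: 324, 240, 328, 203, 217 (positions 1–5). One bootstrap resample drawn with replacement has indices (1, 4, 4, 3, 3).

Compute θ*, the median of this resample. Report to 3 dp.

θ* = 324.000

Resample values: 324, 203, 203, 328, 328.
Sorted: 203, 203, 324, 328, 328
Median = middle value = 324.000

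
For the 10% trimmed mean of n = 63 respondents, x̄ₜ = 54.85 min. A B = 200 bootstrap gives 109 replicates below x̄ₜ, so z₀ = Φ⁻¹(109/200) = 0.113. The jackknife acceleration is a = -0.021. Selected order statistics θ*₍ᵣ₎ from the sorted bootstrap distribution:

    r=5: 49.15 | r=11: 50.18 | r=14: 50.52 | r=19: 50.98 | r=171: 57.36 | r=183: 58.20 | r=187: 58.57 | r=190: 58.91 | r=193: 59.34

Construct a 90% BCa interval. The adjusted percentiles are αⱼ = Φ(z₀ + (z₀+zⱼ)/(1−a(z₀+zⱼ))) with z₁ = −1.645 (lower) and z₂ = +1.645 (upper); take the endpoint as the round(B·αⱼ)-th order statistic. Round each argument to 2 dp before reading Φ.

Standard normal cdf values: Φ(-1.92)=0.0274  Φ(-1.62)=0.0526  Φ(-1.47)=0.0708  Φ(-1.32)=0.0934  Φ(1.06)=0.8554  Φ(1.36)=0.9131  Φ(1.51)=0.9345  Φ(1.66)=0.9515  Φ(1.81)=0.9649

Lower: z₀ + z₁ = 0.113 + (-1.645) = -1.532; 1 − a(z₀+z₁) = 1 − (-0.021)(-1.532) = 0.9678; argument = 0.113 + (-1.532)/0.9678 = -1.4699 → -1.47.
α₁ = Φ(-1.47) = 0.0708; rank = round(200 × 0.0708) = 14; θ*₍14₎ = 50.52.
Upper: z₀ + z₂ = 1.758; 1 − a(z₀+z₂) = 1.0369; argument = 1.8084 → 1.81; α₂ = 0.9649; rank = 193; θ*₍193₎ = 59.34.

(50.52, 59.34)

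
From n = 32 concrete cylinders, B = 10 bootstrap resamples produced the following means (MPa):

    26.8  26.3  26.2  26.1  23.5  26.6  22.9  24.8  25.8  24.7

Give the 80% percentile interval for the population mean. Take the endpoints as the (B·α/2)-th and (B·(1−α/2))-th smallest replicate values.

Sorted replicates: 22.9, 23.5, 24.7, 24.8, 25.8, 26.1, 26.2, 26.3, 26.6, 26.8
α = 0.20; lower rank = 10 × 0.100 = 1; upper rank = 10 × 0.900 = 9.
The 1st smallest replicate is 22.9; the 9th is 26.6.

(22.9, 26.6)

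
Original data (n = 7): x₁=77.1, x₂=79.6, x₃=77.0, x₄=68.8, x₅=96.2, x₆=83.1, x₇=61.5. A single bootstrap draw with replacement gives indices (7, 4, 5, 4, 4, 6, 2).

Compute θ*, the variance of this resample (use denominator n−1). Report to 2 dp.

Resample values: 61.5, 68.8, 96.2, 68.8, 68.8, 83.1, 79.6.
Mean = 75.2571; sum of squared deviations = 833.3171
s² = 833.3171 / 6 = 138.8862

θ* = 138.89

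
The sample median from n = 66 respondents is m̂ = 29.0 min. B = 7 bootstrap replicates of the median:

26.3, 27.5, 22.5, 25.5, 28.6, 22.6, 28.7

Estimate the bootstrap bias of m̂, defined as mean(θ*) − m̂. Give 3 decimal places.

bias = −3.043

mean(θ*) = (26.3 + 27.5 + 22.5 + 25.5 + 28.6 + 22.6 + 28.7) / 7 = 25.9571
bias = 25.9571 − 29.0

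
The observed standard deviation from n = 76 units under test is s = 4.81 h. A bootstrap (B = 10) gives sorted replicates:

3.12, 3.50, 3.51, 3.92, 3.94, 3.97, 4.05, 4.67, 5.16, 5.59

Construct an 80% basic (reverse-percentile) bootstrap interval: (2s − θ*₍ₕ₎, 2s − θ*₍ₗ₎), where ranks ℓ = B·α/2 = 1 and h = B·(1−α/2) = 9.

Percentile endpoints at ranks 1 and 9: θ*₍1₎ = 3.12, θ*₍9₎ = 5.16.
Basic interval reflects these around s:
  lower = 2 × 4.81 − 5.16 = 4.46
  upper = 2 × 4.81 − 3.12 = 6.50

(4.46, 6.50)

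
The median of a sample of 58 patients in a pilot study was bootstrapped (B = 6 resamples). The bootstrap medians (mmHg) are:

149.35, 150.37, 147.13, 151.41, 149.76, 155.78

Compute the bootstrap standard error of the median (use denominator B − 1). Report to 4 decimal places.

SE* = 2.8929

Bootstrap SE is the standard deviation of the 6 replicate medians.
Mean of replicates: (149.35 + 150.37 + 147.13 + 151.41 + 149.76 + 155.78) / 6 = 903.80000 / 6 = 150.63333
Sum of squared deviations: (−1.28333)² + (−0.26333)² + (−3.50333)² + (+0.77667)² + (−0.87333)² + (+5.14667)² = 41.84373
Variance = 41.84373 / 5 = 8.36875
SE* = √8.36875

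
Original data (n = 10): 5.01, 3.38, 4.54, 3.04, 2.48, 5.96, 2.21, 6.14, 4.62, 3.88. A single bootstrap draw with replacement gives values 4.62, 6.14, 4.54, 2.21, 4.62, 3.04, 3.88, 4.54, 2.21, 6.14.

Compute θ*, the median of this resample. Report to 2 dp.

Sorted: 2.21, 2.21, 3.04, 3.88, 4.54, 4.54, 4.62, 4.62, 6.14, 6.14
Median = average of the two middle values = 4.54

θ* = 4.54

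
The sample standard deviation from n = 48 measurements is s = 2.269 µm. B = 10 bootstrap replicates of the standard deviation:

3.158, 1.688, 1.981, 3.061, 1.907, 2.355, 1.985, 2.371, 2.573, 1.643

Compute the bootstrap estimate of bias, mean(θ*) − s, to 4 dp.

bias = +0.0032

mean(θ*) = (3.158 + 1.688 + 1.981 + 3.061 + 1.907 + 2.355 + 1.985 + 2.371 + 2.573 + 1.643) / 10 = 2.27220
bias = 2.27220 − 2.269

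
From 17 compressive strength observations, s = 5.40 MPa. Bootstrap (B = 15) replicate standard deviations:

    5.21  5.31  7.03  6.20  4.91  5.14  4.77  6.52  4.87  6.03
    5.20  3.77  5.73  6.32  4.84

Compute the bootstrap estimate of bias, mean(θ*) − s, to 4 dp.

mean(θ*) = (5.21 + 5.31 + 7.03 + 6.20 + 4.91 + 5.14 + 4.77 + 6.52 + 4.87 + 6.03 + 5.20 + 3.77 + 5.73 + 6.32 + 4.84) / 15 = 5.45667
bias = 5.45667 − 5.40

bias = +0.0567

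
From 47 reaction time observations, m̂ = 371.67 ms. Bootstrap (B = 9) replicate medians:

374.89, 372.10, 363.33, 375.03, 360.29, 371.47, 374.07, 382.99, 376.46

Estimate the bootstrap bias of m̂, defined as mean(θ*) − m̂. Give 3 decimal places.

bias = +0.622

mean(θ*) = (374.89 + 372.10 + 363.33 + 375.03 + 360.29 + 371.47 + 374.07 + 382.99 + 376.46) / 9 = 372.2922
bias = 372.2922 − 371.67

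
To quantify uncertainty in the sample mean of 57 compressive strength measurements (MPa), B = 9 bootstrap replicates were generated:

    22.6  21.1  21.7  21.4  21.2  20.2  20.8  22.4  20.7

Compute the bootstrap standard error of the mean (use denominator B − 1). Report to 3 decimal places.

SE* = 0.784

Bootstrap SE is the standard deviation of the 9 replicate means.
Mean of replicates: (22.6 + 21.1 + 21.7 + 21.4 + 21.2 + 20.2 + 20.8 + 22.4 + 20.7) / 9 = 192.1000 / 9 = 21.3444
Sum of squared deviations: (+1.2556)² + (−0.2444)² + (+0.3556)² + (+0.0556)² + (−0.1444)² + (−1.1444)² + (−0.5444)² + (+1.0556)² + (−0.6444)² = 4.9222
Variance = 4.9222 / 8 = 0.6153
SE* = √0.6153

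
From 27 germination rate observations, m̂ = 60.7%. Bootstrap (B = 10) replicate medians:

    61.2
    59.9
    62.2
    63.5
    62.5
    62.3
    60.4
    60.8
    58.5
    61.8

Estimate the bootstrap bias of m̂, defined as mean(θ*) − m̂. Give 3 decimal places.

mean(θ*) = (61.2 + 59.9 + 62.2 + 63.5 + 62.5 + 62.3 + 60.4 + 60.8 + 58.5 + 61.8) / 10 = 61.3100
bias = 61.3100 − 60.7

bias = +0.610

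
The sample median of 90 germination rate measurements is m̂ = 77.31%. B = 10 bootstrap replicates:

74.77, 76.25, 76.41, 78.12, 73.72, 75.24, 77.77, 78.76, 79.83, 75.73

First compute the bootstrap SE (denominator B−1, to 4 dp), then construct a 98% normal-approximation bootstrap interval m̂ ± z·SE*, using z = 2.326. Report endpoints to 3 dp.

Mean of replicates = 76.6600; sum of squared deviations = 33.1502; SE* = √(33.1502/9) = 1.9192
Margin = 2.326 × 1.9192 = 4.4641
Interval: 77.31 ± 4.4641

(72.846, 81.774)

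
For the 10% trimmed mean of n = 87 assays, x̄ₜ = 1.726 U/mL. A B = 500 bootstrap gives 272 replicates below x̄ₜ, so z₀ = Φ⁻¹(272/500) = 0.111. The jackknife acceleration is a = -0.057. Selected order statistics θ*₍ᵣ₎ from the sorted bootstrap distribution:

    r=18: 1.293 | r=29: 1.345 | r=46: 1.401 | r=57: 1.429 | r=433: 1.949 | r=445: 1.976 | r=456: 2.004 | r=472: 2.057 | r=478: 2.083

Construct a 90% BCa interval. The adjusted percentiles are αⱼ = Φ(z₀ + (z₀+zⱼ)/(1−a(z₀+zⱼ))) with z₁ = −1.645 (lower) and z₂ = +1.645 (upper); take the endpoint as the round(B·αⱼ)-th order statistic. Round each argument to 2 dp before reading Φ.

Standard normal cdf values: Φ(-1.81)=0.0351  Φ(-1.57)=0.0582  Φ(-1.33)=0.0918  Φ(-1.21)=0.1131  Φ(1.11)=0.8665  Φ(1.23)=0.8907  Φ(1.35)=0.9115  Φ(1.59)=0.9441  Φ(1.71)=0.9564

(1.345, 2.083)

Lower: z₀ + z₁ = 0.111 + (-1.645) = -1.534; 1 − a(z₀+z₁) = 1 − (-0.057)(-1.534) = 0.9126; argument = 0.111 + (-1.534)/0.9126 = -1.5700 → -1.57.
α₁ = Φ(-1.57) = 0.0582; rank = round(500 × 0.0582) = 29; θ*₍29₎ = 1.345.
Upper: z₀ + z₂ = 1.756; 1 − a(z₀+z₂) = 1.1001; argument = 1.7072 → 1.71; α₂ = 0.9564; rank = 478; θ*₍478₎ = 2.083.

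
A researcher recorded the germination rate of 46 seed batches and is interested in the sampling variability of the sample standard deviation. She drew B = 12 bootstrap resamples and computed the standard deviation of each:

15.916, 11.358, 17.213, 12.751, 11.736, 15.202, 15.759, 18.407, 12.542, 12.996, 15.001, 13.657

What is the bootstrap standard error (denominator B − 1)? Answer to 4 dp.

SE* = 2.2189

Bootstrap SE is the standard deviation of the 12 replicate standard deviations.
Mean of replicates: (15.916 + 11.358 + 17.213 + 12.751 + 11.736 + 15.202 + 15.759 + 18.407 + 12.542 + 12.996 + 15.001 + 13.657) / 12 = 172.53800 / 12 = 14.37817
Sum of squared deviations: (+1.53783)² + (−3.02017)² + (+2.83483)² + (−1.62717)² + (−2.64217)² + (+0.82383)² + (+1.38083)² + (+4.02883)² + (−1.83617)² + (−1.38217)² + (+0.62283)² + (−0.72117)² = 54.15813
Variance = 54.15813 / 11 = 4.92347
SE* = √4.92347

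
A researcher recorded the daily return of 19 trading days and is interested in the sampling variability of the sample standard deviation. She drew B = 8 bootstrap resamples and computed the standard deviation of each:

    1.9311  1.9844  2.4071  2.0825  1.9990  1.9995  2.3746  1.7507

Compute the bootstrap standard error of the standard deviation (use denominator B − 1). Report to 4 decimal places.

SE* = 0.2220

Bootstrap SE is the standard deviation of the 8 replicate standard deviations.
Mean of replicates: (1.9311 + 1.9844 + 2.4071 + 2.0825 + 1.9990 + 1.9995 + 2.3746 + 1.7507) / 8 = 16.52890 / 8 = 2.06611
Sum of squared deviations: (−0.13501)² + (−0.08171)² + (+0.34099)² + (+0.01639)² + (−0.06711)² + (−0.06661)² + (+0.30849)² + (−0.31541)² = 0.34504
Variance = 0.34504 / 7 = 0.04929
SE* = √0.04929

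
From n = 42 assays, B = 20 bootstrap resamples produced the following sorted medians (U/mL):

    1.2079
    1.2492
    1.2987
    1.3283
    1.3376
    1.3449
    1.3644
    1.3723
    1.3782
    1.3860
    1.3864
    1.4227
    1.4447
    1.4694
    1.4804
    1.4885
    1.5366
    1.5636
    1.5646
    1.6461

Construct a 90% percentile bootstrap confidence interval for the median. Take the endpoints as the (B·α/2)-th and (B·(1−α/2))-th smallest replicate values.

(1.2079, 1.5646)

α = 0.10; lower rank = 20 × 0.050 = 1; upper rank = 20 × 0.950 = 19.
The 1st smallest replicate is 1.2079; the 19th is 1.5646.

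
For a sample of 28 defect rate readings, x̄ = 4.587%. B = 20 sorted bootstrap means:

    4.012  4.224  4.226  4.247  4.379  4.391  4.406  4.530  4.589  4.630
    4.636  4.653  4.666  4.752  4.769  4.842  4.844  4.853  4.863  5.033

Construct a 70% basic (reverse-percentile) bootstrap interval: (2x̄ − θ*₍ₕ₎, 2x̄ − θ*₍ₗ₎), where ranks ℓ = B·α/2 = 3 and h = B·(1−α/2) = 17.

(4.330, 4.948)

Percentile endpoints at ranks 3 and 17: θ*₍3₎ = 4.226, θ*₍17₎ = 4.844.
Basic interval reflects these around x̄:
  lower = 2 × 4.587 − 4.844 = 4.330
  upper = 2 × 4.587 − 4.226 = 4.948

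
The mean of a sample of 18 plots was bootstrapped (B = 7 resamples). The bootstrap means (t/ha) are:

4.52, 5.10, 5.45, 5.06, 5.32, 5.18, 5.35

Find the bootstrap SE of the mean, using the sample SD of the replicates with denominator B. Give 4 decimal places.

Bootstrap SE is the standard deviation of the 7 replicate means.
Mean of replicates: (4.52 + 5.10 + 5.45 + 5.06 + 5.32 + 5.18 + 5.35) / 7 = 35.98000 / 7 = 5.14000
Sum of squared deviations: (−0.62000)² + (−0.04000)² + (+0.31000)² + (−0.08000)² + (+0.18000)² + (+0.04000)² + (+0.21000)² = 0.56660
Variance = 0.56660 / 7 = 0.08094
SE* = √0.08094

SE* = 0.2845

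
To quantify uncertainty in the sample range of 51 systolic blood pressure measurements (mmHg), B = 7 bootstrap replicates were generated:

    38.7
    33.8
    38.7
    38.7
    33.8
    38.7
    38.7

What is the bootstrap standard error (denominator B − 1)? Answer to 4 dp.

SE* = 2.3910

Bootstrap SE is the standard deviation of the 7 replicate ranges.
Mean of replicates: (38.7 + 33.8 + 38.7 + 38.7 + 33.8 + 38.7 + 38.7) / 7 = 261.10000 / 7 = 37.30000
Sum of squared deviations: (+1.40000)² + (−3.50000)² + (+1.40000)² + (+1.40000)² + (−3.50000)² + (+1.40000)² + (+1.40000)² = 34.30000
Variance = 34.30000 / 6 = 5.71667
SE* = √5.71667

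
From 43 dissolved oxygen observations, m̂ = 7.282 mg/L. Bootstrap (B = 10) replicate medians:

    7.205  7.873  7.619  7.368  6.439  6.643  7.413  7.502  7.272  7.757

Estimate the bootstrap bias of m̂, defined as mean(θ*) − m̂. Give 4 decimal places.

bias = +0.0271

mean(θ*) = (7.205 + 7.873 + 7.619 + 7.368 + 6.439 + 6.643 + 7.413 + 7.502 + 7.272 + 7.757) / 10 = 7.30910
bias = 7.30910 − 7.282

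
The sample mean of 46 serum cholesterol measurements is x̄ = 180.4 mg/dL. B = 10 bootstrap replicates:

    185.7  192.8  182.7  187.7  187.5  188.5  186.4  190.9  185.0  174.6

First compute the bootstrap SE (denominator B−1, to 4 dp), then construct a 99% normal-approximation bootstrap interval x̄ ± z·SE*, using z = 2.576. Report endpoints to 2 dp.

Mean of replicates = 186.1800; sum of squared deviations = 223.4160; SE* = √(223.4160/9) = 4.9824
Margin = 2.576 × 4.9824 = 12.835
Interval: 180.4 ± 12.835

(167.57, 193.23)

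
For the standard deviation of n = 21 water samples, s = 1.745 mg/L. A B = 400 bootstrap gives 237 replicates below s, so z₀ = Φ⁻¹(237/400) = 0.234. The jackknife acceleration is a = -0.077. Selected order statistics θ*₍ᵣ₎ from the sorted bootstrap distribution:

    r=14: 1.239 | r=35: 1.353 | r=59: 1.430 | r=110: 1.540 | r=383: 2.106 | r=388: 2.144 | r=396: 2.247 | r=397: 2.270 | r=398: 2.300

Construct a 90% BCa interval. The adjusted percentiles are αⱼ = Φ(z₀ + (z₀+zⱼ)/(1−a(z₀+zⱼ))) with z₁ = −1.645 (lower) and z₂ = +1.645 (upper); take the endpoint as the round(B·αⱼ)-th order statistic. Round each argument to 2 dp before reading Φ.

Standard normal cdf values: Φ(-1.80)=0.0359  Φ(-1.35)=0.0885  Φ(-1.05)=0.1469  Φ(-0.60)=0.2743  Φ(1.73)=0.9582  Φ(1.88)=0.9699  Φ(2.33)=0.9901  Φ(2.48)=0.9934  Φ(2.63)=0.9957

Lower: z₀ + z₁ = 0.234 + (-1.645) = -1.411; 1 − a(z₀+z₁) = 1 − (-0.077)(-1.411) = 0.8914; argument = 0.234 + (-1.411)/0.8914 = -1.3490 → -1.35.
α₁ = Φ(-1.35) = 0.0885; rank = round(400 × 0.0885) = 35; θ*₍35₎ = 1.353.
Upper: z₀ + z₂ = 1.879; 1 − a(z₀+z₂) = 1.1447; argument = 1.8755 → 1.88; α₂ = 0.9699; rank = 388; θ*₍388₎ = 2.144.

(1.353, 2.144)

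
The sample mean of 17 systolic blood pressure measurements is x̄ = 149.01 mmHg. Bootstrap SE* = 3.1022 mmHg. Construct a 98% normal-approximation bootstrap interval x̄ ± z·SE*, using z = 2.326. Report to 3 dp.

Margin = 2.326 × 3.1022 = 7.2157
Interval: 149.01 ± 7.2157

(141.794, 156.226)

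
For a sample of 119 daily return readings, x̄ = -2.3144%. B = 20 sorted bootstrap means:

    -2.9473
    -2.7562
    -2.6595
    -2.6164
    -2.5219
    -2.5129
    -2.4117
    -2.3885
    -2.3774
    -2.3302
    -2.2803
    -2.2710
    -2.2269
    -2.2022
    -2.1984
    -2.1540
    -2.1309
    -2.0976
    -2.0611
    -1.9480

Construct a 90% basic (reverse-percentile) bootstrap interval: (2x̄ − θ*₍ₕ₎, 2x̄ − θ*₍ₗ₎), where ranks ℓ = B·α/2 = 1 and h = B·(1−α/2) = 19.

Percentile endpoints at ranks 1 and 19: θ*₍1₎ = -2.9473, θ*₍19₎ = -2.0611.
Basic interval reflects these around x̄:
  lower = 2 × -2.3144 − -2.0611 = -2.5677
  upper = 2 × -2.3144 − -2.9473 = -1.6815

(-2.5677, -1.6815)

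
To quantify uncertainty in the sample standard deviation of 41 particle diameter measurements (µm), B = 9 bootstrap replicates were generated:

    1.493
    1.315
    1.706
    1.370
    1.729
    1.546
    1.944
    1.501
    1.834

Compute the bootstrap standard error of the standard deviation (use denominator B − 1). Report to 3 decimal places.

SE* = 0.212

Bootstrap SE is the standard deviation of the 9 replicate standard deviations.
Mean of replicates: (1.493 + 1.315 + 1.706 + 1.370 + 1.729 + 1.546 + 1.944 + 1.501 + 1.834) / 9 = 14.4380 / 9 = 1.6042
Sum of squared deviations: (−0.1112)² + (−0.2892)² + (+0.1018)² + (−0.2342)² + (+0.1248)² + (−0.0582)² + (+0.3398)² + (−0.1032)² + (+0.2298)² = 0.3591
Variance = 0.3591 / 8 = 0.0449
SE* = √0.0449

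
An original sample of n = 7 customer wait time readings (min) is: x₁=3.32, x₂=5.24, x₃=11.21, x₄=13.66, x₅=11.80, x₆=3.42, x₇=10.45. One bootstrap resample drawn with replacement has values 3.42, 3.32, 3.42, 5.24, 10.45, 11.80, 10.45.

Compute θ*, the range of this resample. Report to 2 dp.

θ* = 8.48

Range = 11.80 − 3.32 = 8.48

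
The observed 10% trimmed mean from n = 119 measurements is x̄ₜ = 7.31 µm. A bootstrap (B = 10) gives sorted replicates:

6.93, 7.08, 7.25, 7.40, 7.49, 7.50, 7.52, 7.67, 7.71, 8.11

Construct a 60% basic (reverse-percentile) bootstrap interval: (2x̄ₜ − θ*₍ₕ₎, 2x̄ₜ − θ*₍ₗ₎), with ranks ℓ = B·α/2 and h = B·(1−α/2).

(6.95, 7.54)

Percentile endpoints at ranks 2 and 8: θ*₍2₎ = 7.08, θ*₍8₎ = 7.67.
Basic interval reflects these around x̄ₜ:
  lower = 2 × 7.31 − 7.67 = 6.95
  upper = 2 × 7.31 − 7.08 = 7.54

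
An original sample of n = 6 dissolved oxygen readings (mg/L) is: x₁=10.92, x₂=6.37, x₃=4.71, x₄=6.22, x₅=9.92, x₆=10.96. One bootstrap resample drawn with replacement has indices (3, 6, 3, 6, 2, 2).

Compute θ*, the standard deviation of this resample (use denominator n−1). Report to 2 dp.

θ* = 2.90

Resample values: 4.71, 10.96, 4.71, 10.96, 6.37, 6.37.
Mean = 7.3467; sum of squared deviations = 41.9241
s² = 41.9241 / 5 = 8.3848
s = √8.3848 = 2.90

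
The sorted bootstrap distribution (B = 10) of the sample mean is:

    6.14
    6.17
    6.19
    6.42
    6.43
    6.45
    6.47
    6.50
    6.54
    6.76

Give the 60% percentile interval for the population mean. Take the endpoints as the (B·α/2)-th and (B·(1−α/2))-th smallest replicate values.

(6.17, 6.50)

α = 0.40; lower rank = 10 × 0.200 = 2; upper rank = 10 × 0.800 = 8.
The 2nd smallest replicate is 6.17; the 8th is 6.50.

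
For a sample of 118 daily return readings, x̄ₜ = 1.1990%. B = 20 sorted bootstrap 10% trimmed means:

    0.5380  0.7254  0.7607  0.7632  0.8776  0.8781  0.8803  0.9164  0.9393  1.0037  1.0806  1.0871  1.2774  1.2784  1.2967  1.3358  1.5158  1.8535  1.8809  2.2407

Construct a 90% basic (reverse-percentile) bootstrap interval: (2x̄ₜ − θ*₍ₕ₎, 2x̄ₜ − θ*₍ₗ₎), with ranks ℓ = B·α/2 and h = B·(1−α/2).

(0.5171, 1.8600)

Percentile endpoints at ranks 1 and 19: θ*₍1₎ = 0.5380, θ*₍19₎ = 1.8809.
Basic interval reflects these around x̄ₜ:
  lower = 2 × 1.1990 − 1.8809 = 0.5171
  upper = 2 × 1.1990 − 0.5380 = 1.8600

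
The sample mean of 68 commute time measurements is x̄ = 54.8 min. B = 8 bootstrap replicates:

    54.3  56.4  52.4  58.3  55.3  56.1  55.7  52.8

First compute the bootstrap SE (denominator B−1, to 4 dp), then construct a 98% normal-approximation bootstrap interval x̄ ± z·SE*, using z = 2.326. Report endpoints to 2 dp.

Mean of replicates = 55.1625; sum of squared deviations = 26.5188; SE* = √(26.5188/7) = 1.9464
Margin = 2.326 × 1.9464 = 4.527
Interval: 54.8 ± 4.527

(50.27, 59.33)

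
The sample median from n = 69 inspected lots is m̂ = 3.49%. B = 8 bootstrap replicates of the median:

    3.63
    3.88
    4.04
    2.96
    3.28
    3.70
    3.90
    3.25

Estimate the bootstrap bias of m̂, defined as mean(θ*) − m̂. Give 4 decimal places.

mean(θ*) = (3.63 + 3.88 + 4.04 + 2.96 + 3.28 + 3.70 + 3.90 + 3.25) / 8 = 3.58000
bias = 3.58000 − 3.49

bias = +0.0900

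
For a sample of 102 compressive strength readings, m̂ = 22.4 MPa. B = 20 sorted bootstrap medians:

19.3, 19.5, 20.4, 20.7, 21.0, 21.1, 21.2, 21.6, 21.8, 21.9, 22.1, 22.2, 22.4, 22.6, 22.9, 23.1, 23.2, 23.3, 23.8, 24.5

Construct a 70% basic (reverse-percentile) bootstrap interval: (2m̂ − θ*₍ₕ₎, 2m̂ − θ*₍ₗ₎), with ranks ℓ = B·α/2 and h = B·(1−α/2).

(21.6, 24.4)

Percentile endpoints at ranks 3 and 17: θ*₍3₎ = 20.4, θ*₍17₎ = 23.2.
Basic interval reflects these around m̂:
  lower = 2 × 22.4 − 23.2 = 21.6
  upper = 2 × 22.4 − 20.4 = 24.4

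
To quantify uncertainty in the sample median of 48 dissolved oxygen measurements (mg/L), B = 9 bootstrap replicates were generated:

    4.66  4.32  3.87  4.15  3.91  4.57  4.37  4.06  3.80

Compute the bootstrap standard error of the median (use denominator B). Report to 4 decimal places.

Bootstrap SE is the standard deviation of the 9 replicate medians.
Mean of replicates: (4.66 + 4.32 + 3.87 + 4.15 + 3.91 + 4.57 + 4.37 + 4.06 + 3.80) / 9 = 37.71000 / 9 = 4.19000
Sum of squared deviations: (+0.47000)² + (+0.13000)² + (−0.32000)² + (−0.04000)² + (−0.28000)² + (+0.38000)² + (+0.18000)² + (−0.13000)² + (−0.39000)² = 0.76600
Variance = 0.76600 / 9 = 0.08511
SE* = √0.08511

SE* = 0.2917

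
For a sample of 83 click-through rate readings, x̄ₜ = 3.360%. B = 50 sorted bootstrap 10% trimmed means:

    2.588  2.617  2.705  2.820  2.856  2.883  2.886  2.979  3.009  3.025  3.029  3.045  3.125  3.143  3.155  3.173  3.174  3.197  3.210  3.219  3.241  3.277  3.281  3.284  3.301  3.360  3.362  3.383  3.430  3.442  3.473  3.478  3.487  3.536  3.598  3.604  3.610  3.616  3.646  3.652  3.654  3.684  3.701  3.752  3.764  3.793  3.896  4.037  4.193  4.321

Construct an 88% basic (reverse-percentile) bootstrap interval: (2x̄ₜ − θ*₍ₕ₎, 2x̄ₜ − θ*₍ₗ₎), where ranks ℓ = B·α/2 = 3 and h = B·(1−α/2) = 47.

Percentile endpoints at ranks 3 and 47: θ*₍3₎ = 2.705, θ*₍47₎ = 3.896.
Basic interval reflects these around x̄ₜ:
  lower = 2 × 3.360 − 3.896 = 2.824
  upper = 2 × 3.360 − 2.705 = 4.015

(2.824, 4.015)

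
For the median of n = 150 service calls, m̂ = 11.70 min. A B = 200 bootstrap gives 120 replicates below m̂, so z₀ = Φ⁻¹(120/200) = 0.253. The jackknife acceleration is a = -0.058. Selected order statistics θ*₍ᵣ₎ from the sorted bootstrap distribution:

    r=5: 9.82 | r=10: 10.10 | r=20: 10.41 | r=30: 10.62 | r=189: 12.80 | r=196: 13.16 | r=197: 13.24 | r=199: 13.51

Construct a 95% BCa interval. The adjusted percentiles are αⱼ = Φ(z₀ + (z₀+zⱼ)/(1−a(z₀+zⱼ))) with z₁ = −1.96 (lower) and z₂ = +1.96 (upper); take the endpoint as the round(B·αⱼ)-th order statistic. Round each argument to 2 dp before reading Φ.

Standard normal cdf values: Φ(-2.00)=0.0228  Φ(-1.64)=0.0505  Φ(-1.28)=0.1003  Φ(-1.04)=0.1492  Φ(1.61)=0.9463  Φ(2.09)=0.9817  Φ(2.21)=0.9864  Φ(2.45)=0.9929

(10.10, 13.24)

Lower: z₀ + z₁ = 0.253 + (-1.960) = -1.707; 1 − a(z₀+z₁) = 1 − (-0.058)(-1.707) = 0.9010; argument = 0.253 + (-1.707)/0.9010 = -1.6416 → -1.64.
α₁ = Φ(-1.64) = 0.0505; rank = round(200 × 0.0505) = 10; θ*₍10₎ = 10.10.
Upper: z₀ + z₂ = 2.213; 1 − a(z₀+z₂) = 1.1284; argument = 2.2143 → 2.21; α₂ = 0.9864; rank = 197; θ*₍197₎ = 13.24.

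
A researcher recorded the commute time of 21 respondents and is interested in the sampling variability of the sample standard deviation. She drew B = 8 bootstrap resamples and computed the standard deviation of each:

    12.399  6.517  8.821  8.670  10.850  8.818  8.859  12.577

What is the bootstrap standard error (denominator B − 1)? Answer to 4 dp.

Bootstrap SE is the standard deviation of the 8 replicate standard deviations.
Mean of replicates: (12.399 + 6.517 + 8.821 + 8.670 + 10.850 + 8.818 + 8.859 + 12.577) / 8 = 77.51100 / 8 = 9.68887
Sum of squared deviations: (+2.71012)² + (−3.17187)² + (−0.86787)² + (−1.01887)² + (+1.16113)² + (−0.87087)² + (−0.82987)² + (+2.88813)² = 30.33347
Variance = 30.33347 / 7 = 4.33335
SE* = √4.33335

SE* = 2.0817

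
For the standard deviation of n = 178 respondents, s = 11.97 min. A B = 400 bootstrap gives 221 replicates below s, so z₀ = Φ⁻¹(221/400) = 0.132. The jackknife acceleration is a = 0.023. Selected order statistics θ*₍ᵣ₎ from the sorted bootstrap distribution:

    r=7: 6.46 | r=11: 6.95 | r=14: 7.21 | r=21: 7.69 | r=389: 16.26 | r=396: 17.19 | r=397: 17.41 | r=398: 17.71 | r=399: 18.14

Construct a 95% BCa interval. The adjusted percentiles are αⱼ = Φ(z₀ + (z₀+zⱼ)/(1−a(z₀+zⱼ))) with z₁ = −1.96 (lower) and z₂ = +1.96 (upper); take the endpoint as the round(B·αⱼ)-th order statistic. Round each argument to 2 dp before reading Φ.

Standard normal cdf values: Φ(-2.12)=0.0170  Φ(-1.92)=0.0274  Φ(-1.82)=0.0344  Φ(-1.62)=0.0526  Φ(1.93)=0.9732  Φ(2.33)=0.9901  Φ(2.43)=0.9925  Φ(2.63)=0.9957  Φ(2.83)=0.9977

(7.69, 17.19)

Lower: z₀ + z₁ = 0.132 + (-1.960) = -1.828; 1 − a(z₀+z₁) = 1 − (0.023)(-1.828) = 1.0420; argument = 0.132 + (-1.828)/1.0420 = -1.6222 → -1.62.
α₁ = Φ(-1.62) = 0.0526; rank = round(400 × 0.0526) = 21; θ*₍21₎ = 7.69.
Upper: z₀ + z₂ = 2.092; 1 − a(z₀+z₂) = 0.9519; argument = 2.3297 → 2.33; α₂ = 0.9901; rank = 396; θ*₍396₎ = 17.19.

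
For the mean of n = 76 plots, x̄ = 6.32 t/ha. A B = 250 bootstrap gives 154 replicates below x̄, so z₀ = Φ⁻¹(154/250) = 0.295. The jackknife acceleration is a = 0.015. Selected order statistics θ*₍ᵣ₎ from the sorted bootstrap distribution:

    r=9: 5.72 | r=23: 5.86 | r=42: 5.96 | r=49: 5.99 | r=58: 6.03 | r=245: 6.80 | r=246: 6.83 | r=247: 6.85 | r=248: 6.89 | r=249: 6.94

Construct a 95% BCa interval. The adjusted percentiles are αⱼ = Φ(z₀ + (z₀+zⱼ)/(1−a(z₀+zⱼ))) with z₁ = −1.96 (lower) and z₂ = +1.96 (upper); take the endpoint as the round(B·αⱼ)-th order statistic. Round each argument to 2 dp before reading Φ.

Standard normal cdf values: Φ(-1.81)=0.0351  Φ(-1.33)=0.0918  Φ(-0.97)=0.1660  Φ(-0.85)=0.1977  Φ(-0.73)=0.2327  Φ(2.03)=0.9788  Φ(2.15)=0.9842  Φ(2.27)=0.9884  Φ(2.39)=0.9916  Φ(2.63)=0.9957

(5.86, 6.94)

Lower: z₀ + z₁ = 0.295 + (-1.960) = -1.665; 1 − a(z₀+z₁) = 1 − (0.015)(-1.665) = 1.0250; argument = 0.295 + (-1.665)/1.0250 = -1.3294 → -1.33.
α₁ = Φ(-1.33) = 0.0918; rank = round(250 × 0.0918) = 23; θ*₍23₎ = 5.86.
Upper: z₀ + z₂ = 2.255; 1 − a(z₀+z₂) = 0.9662; argument = 2.6289 → 2.63; α₂ = 0.9957; rank = 249; θ*₍249₎ = 6.94.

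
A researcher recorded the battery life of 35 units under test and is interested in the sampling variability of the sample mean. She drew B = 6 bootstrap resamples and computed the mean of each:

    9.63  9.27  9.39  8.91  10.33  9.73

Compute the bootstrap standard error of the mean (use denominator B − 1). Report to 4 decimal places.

SE* = 0.4818

Bootstrap SE is the standard deviation of the 6 replicate means.
Mean of replicates: (9.63 + 9.27 + 9.39 + 8.91 + 10.33 + 9.73) / 6 = 57.26000 / 6 = 9.54333
Sum of squared deviations: (+0.08667)² + (−0.27333)² + (−0.15333)² + (−0.63333)² + (+0.78667)² + (+0.18667)² = 1.16053
Variance = 1.16053 / 5 = 0.23211
SE* = √0.23211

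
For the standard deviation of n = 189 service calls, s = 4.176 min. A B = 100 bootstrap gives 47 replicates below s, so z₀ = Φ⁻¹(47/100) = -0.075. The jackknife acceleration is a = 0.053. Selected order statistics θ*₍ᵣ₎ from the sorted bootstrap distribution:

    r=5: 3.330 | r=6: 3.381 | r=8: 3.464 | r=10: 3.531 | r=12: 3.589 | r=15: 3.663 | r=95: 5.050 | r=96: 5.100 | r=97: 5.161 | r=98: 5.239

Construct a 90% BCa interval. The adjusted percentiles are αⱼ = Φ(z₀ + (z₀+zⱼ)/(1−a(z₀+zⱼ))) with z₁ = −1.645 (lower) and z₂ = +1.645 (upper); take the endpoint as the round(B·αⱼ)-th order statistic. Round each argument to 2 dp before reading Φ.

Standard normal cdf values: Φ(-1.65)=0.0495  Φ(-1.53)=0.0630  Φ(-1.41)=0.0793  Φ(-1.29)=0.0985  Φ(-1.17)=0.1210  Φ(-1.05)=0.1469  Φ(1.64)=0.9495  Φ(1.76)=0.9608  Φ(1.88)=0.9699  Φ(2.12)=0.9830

(3.330, 5.050)

Lower: z₀ + z₁ = -0.075 + (-1.645) = -1.720; 1 − a(z₀+z₁) = 1 − (0.053)(-1.720) = 1.0912; argument = -0.075 + (-1.720)/1.0912 = -1.6513 → -1.65.
α₁ = Φ(-1.65) = 0.0495; rank = round(100 × 0.0495) = 5; θ*₍5₎ = 3.330.
Upper: z₀ + z₂ = 1.570; 1 − a(z₀+z₂) = 0.9168; argument = 1.6375 → 1.64; α₂ = 0.9495; rank = 95; θ*₍95₎ = 5.050.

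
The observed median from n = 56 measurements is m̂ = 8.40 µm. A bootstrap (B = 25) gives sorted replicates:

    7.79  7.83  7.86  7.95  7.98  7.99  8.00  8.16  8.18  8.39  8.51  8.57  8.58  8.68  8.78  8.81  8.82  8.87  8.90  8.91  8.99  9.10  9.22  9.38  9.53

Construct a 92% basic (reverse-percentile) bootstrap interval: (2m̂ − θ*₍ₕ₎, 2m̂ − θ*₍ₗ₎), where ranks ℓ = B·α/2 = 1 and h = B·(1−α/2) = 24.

(7.42, 9.01)

Percentile endpoints at ranks 1 and 24: θ*₍1₎ = 7.79, θ*₍24₎ = 9.38.
Basic interval reflects these around m̂:
  lower = 2 × 8.40 − 9.38 = 7.42
  upper = 2 × 8.40 − 7.79 = 9.01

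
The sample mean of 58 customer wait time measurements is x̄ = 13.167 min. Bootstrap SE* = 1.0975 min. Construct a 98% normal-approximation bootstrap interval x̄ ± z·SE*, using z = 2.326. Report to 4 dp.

Margin = 2.326 × 1.0975 = 2.55279
Interval: 13.167 ± 2.55279

(10.6142, 15.7198)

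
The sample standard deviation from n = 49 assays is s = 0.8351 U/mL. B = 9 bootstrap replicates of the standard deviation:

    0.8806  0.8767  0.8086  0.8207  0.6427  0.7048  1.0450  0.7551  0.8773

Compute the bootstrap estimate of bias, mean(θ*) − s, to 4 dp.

bias = −0.0116

mean(θ*) = (0.8806 + 0.8767 + 0.8086 + 0.8207 + 0.6427 + 0.7048 + 1.0450 + 0.7551 + 0.8773) / 9 = 0.82350
bias = 0.82350 − 0.8351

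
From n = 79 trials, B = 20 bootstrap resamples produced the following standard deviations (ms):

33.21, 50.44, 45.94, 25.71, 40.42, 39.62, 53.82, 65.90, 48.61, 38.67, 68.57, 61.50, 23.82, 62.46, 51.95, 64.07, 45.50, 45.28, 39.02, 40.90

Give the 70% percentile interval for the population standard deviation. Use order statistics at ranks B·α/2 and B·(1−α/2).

Sorted replicates: 23.82, 25.71, 33.21, 38.67, 39.02, 39.62, 40.42, 40.90, 45.28, 45.50, 45.94, 48.61, 50.44, 51.95, 53.82, 61.50, 62.46, 64.07, 65.90, 68.57
α = 0.30; lower rank = 20 × 0.150 = 3; upper rank = 20 × 0.850 = 17.
The 3rd smallest replicate is 33.21; the 17th is 62.46.

(33.21, 62.46)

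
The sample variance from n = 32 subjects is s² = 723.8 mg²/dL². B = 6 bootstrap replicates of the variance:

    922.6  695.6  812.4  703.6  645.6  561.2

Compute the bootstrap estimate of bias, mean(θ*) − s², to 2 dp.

bias = −0.30

mean(θ*) = (922.6 + 695.6 + 812.4 + 703.6 + 645.6 + 561.2) / 6 = 723.500
bias = 723.500 − 723.8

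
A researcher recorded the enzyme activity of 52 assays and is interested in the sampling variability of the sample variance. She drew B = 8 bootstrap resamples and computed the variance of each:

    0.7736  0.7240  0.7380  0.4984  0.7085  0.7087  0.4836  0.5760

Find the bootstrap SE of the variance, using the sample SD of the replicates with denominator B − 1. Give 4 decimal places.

Bootstrap SE is the standard deviation of the 8 replicate variances.
Mean of replicates: (0.7736 + 0.7240 + 0.7380 + 0.4984 + 0.7085 + 0.7087 + 0.4836 + 0.5760) / 8 = 5.21080 / 8 = 0.65135
Sum of squared deviations: (+0.12225)² + (+0.07265)² + (+0.08665)² + (−0.15295)² + (+0.05715)² + (+0.05735)² + (−0.16775)² + (−0.07535)² = 0.09150
Variance = 0.09150 / 7 = 0.01307
SE* = √0.01307

SE* = 0.1143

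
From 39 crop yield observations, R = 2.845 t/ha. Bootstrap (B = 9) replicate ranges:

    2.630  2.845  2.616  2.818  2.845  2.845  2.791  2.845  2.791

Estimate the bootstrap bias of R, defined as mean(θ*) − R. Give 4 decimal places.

bias = −0.0643

mean(θ*) = (2.630 + 2.845 + 2.616 + 2.818 + 2.845 + 2.845 + 2.791 + 2.845 + 2.791) / 9 = 2.78067
bias = 2.78067 − 2.845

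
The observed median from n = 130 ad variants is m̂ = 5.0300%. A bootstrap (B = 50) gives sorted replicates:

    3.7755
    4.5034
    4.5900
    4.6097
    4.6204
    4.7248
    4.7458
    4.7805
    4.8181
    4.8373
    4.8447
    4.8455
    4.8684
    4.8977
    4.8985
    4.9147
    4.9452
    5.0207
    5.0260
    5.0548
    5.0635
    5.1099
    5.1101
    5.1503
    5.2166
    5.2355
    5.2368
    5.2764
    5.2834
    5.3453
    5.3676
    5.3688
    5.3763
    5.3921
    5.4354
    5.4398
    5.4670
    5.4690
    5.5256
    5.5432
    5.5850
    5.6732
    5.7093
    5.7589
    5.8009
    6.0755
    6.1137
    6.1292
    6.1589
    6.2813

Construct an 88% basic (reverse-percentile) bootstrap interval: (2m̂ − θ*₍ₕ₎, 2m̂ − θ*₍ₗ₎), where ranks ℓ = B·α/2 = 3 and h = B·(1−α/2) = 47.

Percentile endpoints at ranks 3 and 47: θ*₍3₎ = 4.5900, θ*₍47₎ = 6.1137.
Basic interval reflects these around m̂:
  lower = 2 × 5.0300 − 6.1137 = 3.9463
  upper = 2 × 5.0300 − 4.5900 = 5.4700

(3.9463, 5.4700)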